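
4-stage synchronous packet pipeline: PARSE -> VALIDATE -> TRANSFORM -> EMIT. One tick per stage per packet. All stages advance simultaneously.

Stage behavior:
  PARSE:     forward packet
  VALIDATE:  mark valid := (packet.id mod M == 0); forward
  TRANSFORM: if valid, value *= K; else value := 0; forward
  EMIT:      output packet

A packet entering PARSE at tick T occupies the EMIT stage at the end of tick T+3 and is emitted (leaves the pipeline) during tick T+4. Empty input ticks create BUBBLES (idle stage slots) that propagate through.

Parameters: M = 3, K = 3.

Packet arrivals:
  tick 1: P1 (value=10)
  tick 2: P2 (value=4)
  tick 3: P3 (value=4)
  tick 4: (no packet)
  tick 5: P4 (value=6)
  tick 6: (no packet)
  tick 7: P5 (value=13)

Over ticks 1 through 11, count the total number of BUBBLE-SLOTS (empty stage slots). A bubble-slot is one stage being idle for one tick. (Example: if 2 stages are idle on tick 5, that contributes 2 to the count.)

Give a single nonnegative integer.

Answer: 24

Derivation:
Tick 1: [PARSE:P1(v=10,ok=F), VALIDATE:-, TRANSFORM:-, EMIT:-] out:-; bubbles=3
Tick 2: [PARSE:P2(v=4,ok=F), VALIDATE:P1(v=10,ok=F), TRANSFORM:-, EMIT:-] out:-; bubbles=2
Tick 3: [PARSE:P3(v=4,ok=F), VALIDATE:P2(v=4,ok=F), TRANSFORM:P1(v=0,ok=F), EMIT:-] out:-; bubbles=1
Tick 4: [PARSE:-, VALIDATE:P3(v=4,ok=T), TRANSFORM:P2(v=0,ok=F), EMIT:P1(v=0,ok=F)] out:-; bubbles=1
Tick 5: [PARSE:P4(v=6,ok=F), VALIDATE:-, TRANSFORM:P3(v=12,ok=T), EMIT:P2(v=0,ok=F)] out:P1(v=0); bubbles=1
Tick 6: [PARSE:-, VALIDATE:P4(v=6,ok=F), TRANSFORM:-, EMIT:P3(v=12,ok=T)] out:P2(v=0); bubbles=2
Tick 7: [PARSE:P5(v=13,ok=F), VALIDATE:-, TRANSFORM:P4(v=0,ok=F), EMIT:-] out:P3(v=12); bubbles=2
Tick 8: [PARSE:-, VALIDATE:P5(v=13,ok=F), TRANSFORM:-, EMIT:P4(v=0,ok=F)] out:-; bubbles=2
Tick 9: [PARSE:-, VALIDATE:-, TRANSFORM:P5(v=0,ok=F), EMIT:-] out:P4(v=0); bubbles=3
Tick 10: [PARSE:-, VALIDATE:-, TRANSFORM:-, EMIT:P5(v=0,ok=F)] out:-; bubbles=3
Tick 11: [PARSE:-, VALIDATE:-, TRANSFORM:-, EMIT:-] out:P5(v=0); bubbles=4
Total bubble-slots: 24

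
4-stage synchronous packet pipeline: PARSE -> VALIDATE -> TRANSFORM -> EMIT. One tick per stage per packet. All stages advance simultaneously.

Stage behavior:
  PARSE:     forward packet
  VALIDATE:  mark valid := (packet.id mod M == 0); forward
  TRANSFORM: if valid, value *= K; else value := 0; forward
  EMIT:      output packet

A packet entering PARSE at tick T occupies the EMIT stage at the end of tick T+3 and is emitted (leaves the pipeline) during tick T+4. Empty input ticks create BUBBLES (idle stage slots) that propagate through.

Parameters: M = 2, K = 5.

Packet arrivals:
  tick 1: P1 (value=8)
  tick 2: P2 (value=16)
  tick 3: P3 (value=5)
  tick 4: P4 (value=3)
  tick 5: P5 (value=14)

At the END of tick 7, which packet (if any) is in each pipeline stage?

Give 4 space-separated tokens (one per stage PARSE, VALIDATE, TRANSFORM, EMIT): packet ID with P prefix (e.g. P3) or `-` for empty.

Answer: - - P5 P4

Derivation:
Tick 1: [PARSE:P1(v=8,ok=F), VALIDATE:-, TRANSFORM:-, EMIT:-] out:-; in:P1
Tick 2: [PARSE:P2(v=16,ok=F), VALIDATE:P1(v=8,ok=F), TRANSFORM:-, EMIT:-] out:-; in:P2
Tick 3: [PARSE:P3(v=5,ok=F), VALIDATE:P2(v=16,ok=T), TRANSFORM:P1(v=0,ok=F), EMIT:-] out:-; in:P3
Tick 4: [PARSE:P4(v=3,ok=F), VALIDATE:P3(v=5,ok=F), TRANSFORM:P2(v=80,ok=T), EMIT:P1(v=0,ok=F)] out:-; in:P4
Tick 5: [PARSE:P5(v=14,ok=F), VALIDATE:P4(v=3,ok=T), TRANSFORM:P3(v=0,ok=F), EMIT:P2(v=80,ok=T)] out:P1(v=0); in:P5
Tick 6: [PARSE:-, VALIDATE:P5(v=14,ok=F), TRANSFORM:P4(v=15,ok=T), EMIT:P3(v=0,ok=F)] out:P2(v=80); in:-
Tick 7: [PARSE:-, VALIDATE:-, TRANSFORM:P5(v=0,ok=F), EMIT:P4(v=15,ok=T)] out:P3(v=0); in:-
At end of tick 7: ['-', '-', 'P5', 'P4']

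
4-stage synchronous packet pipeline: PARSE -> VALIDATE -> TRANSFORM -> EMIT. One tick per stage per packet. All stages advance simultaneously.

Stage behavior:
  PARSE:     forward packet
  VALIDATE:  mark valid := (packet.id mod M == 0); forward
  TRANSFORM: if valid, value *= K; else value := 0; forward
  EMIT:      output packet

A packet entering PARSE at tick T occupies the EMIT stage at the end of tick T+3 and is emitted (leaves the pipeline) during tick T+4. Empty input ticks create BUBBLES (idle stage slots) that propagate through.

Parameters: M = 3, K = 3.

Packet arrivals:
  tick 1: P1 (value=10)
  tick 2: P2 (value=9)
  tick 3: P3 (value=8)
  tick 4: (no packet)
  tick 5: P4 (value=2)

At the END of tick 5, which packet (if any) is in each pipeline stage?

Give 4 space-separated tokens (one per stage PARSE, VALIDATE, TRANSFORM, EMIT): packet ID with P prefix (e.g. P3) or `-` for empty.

Tick 1: [PARSE:P1(v=10,ok=F), VALIDATE:-, TRANSFORM:-, EMIT:-] out:-; in:P1
Tick 2: [PARSE:P2(v=9,ok=F), VALIDATE:P1(v=10,ok=F), TRANSFORM:-, EMIT:-] out:-; in:P2
Tick 3: [PARSE:P3(v=8,ok=F), VALIDATE:P2(v=9,ok=F), TRANSFORM:P1(v=0,ok=F), EMIT:-] out:-; in:P3
Tick 4: [PARSE:-, VALIDATE:P3(v=8,ok=T), TRANSFORM:P2(v=0,ok=F), EMIT:P1(v=0,ok=F)] out:-; in:-
Tick 5: [PARSE:P4(v=2,ok=F), VALIDATE:-, TRANSFORM:P3(v=24,ok=T), EMIT:P2(v=0,ok=F)] out:P1(v=0); in:P4
At end of tick 5: ['P4', '-', 'P3', 'P2']

Answer: P4 - P3 P2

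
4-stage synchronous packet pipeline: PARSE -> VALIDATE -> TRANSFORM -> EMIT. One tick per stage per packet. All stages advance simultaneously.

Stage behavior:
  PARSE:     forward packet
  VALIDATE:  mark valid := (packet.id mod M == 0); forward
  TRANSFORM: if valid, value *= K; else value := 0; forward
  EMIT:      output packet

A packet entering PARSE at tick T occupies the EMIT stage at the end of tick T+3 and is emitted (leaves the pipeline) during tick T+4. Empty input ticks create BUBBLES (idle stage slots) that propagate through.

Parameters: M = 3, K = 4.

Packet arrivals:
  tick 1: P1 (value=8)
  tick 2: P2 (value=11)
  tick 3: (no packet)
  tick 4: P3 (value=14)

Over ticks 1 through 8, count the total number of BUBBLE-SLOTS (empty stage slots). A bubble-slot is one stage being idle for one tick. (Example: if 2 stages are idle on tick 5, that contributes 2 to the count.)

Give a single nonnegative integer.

Tick 1: [PARSE:P1(v=8,ok=F), VALIDATE:-, TRANSFORM:-, EMIT:-] out:-; bubbles=3
Tick 2: [PARSE:P2(v=11,ok=F), VALIDATE:P1(v=8,ok=F), TRANSFORM:-, EMIT:-] out:-; bubbles=2
Tick 3: [PARSE:-, VALIDATE:P2(v=11,ok=F), TRANSFORM:P1(v=0,ok=F), EMIT:-] out:-; bubbles=2
Tick 4: [PARSE:P3(v=14,ok=F), VALIDATE:-, TRANSFORM:P2(v=0,ok=F), EMIT:P1(v=0,ok=F)] out:-; bubbles=1
Tick 5: [PARSE:-, VALIDATE:P3(v=14,ok=T), TRANSFORM:-, EMIT:P2(v=0,ok=F)] out:P1(v=0); bubbles=2
Tick 6: [PARSE:-, VALIDATE:-, TRANSFORM:P3(v=56,ok=T), EMIT:-] out:P2(v=0); bubbles=3
Tick 7: [PARSE:-, VALIDATE:-, TRANSFORM:-, EMIT:P3(v=56,ok=T)] out:-; bubbles=3
Tick 8: [PARSE:-, VALIDATE:-, TRANSFORM:-, EMIT:-] out:P3(v=56); bubbles=4
Total bubble-slots: 20

Answer: 20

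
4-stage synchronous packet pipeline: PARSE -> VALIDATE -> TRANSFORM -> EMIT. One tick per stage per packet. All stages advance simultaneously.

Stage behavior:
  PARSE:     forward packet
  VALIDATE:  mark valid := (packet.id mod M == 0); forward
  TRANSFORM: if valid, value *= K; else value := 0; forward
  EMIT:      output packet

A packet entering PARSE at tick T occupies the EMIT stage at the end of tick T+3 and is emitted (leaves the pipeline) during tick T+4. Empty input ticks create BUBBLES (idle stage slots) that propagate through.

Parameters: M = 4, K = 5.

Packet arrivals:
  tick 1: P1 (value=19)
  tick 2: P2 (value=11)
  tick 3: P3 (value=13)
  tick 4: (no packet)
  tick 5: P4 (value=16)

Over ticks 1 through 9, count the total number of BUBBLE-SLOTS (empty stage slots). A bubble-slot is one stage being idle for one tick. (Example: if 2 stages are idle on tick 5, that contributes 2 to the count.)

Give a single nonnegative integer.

Answer: 20

Derivation:
Tick 1: [PARSE:P1(v=19,ok=F), VALIDATE:-, TRANSFORM:-, EMIT:-] out:-; bubbles=3
Tick 2: [PARSE:P2(v=11,ok=F), VALIDATE:P1(v=19,ok=F), TRANSFORM:-, EMIT:-] out:-; bubbles=2
Tick 3: [PARSE:P3(v=13,ok=F), VALIDATE:P2(v=11,ok=F), TRANSFORM:P1(v=0,ok=F), EMIT:-] out:-; bubbles=1
Tick 4: [PARSE:-, VALIDATE:P3(v=13,ok=F), TRANSFORM:P2(v=0,ok=F), EMIT:P1(v=0,ok=F)] out:-; bubbles=1
Tick 5: [PARSE:P4(v=16,ok=F), VALIDATE:-, TRANSFORM:P3(v=0,ok=F), EMIT:P2(v=0,ok=F)] out:P1(v=0); bubbles=1
Tick 6: [PARSE:-, VALIDATE:P4(v=16,ok=T), TRANSFORM:-, EMIT:P3(v=0,ok=F)] out:P2(v=0); bubbles=2
Tick 7: [PARSE:-, VALIDATE:-, TRANSFORM:P4(v=80,ok=T), EMIT:-] out:P3(v=0); bubbles=3
Tick 8: [PARSE:-, VALIDATE:-, TRANSFORM:-, EMIT:P4(v=80,ok=T)] out:-; bubbles=3
Tick 9: [PARSE:-, VALIDATE:-, TRANSFORM:-, EMIT:-] out:P4(v=80); bubbles=4
Total bubble-slots: 20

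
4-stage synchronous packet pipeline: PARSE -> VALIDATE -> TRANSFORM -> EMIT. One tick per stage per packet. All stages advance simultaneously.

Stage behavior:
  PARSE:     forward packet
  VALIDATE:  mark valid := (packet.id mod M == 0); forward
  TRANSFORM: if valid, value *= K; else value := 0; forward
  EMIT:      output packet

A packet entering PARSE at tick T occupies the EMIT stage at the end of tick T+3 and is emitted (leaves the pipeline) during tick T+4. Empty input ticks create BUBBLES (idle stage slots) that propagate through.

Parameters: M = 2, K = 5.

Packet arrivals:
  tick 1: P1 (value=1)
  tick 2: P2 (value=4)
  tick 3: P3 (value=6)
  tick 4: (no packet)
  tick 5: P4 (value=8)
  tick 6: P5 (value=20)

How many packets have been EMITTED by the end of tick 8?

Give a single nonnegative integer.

Answer: 3

Derivation:
Tick 1: [PARSE:P1(v=1,ok=F), VALIDATE:-, TRANSFORM:-, EMIT:-] out:-; in:P1
Tick 2: [PARSE:P2(v=4,ok=F), VALIDATE:P1(v=1,ok=F), TRANSFORM:-, EMIT:-] out:-; in:P2
Tick 3: [PARSE:P3(v=6,ok=F), VALIDATE:P2(v=4,ok=T), TRANSFORM:P1(v=0,ok=F), EMIT:-] out:-; in:P3
Tick 4: [PARSE:-, VALIDATE:P3(v=6,ok=F), TRANSFORM:P2(v=20,ok=T), EMIT:P1(v=0,ok=F)] out:-; in:-
Tick 5: [PARSE:P4(v=8,ok=F), VALIDATE:-, TRANSFORM:P3(v=0,ok=F), EMIT:P2(v=20,ok=T)] out:P1(v=0); in:P4
Tick 6: [PARSE:P5(v=20,ok=F), VALIDATE:P4(v=8,ok=T), TRANSFORM:-, EMIT:P3(v=0,ok=F)] out:P2(v=20); in:P5
Tick 7: [PARSE:-, VALIDATE:P5(v=20,ok=F), TRANSFORM:P4(v=40,ok=T), EMIT:-] out:P3(v=0); in:-
Tick 8: [PARSE:-, VALIDATE:-, TRANSFORM:P5(v=0,ok=F), EMIT:P4(v=40,ok=T)] out:-; in:-
Emitted by tick 8: ['P1', 'P2', 'P3']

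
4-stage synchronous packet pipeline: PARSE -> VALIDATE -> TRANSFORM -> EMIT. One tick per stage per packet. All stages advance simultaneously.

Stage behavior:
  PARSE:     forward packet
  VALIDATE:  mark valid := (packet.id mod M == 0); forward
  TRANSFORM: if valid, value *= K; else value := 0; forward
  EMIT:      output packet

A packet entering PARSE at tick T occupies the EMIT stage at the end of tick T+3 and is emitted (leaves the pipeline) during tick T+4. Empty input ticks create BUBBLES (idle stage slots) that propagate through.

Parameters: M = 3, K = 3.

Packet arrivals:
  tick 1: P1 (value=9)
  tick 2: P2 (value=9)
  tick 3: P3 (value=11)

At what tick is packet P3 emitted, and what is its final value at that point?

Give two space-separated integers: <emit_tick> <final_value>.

Tick 1: [PARSE:P1(v=9,ok=F), VALIDATE:-, TRANSFORM:-, EMIT:-] out:-; in:P1
Tick 2: [PARSE:P2(v=9,ok=F), VALIDATE:P1(v=9,ok=F), TRANSFORM:-, EMIT:-] out:-; in:P2
Tick 3: [PARSE:P3(v=11,ok=F), VALIDATE:P2(v=9,ok=F), TRANSFORM:P1(v=0,ok=F), EMIT:-] out:-; in:P3
Tick 4: [PARSE:-, VALIDATE:P3(v=11,ok=T), TRANSFORM:P2(v=0,ok=F), EMIT:P1(v=0,ok=F)] out:-; in:-
Tick 5: [PARSE:-, VALIDATE:-, TRANSFORM:P3(v=33,ok=T), EMIT:P2(v=0,ok=F)] out:P1(v=0); in:-
Tick 6: [PARSE:-, VALIDATE:-, TRANSFORM:-, EMIT:P3(v=33,ok=T)] out:P2(v=0); in:-
Tick 7: [PARSE:-, VALIDATE:-, TRANSFORM:-, EMIT:-] out:P3(v=33); in:-
P3: arrives tick 3, valid=True (id=3, id%3=0), emit tick 7, final value 33

Answer: 7 33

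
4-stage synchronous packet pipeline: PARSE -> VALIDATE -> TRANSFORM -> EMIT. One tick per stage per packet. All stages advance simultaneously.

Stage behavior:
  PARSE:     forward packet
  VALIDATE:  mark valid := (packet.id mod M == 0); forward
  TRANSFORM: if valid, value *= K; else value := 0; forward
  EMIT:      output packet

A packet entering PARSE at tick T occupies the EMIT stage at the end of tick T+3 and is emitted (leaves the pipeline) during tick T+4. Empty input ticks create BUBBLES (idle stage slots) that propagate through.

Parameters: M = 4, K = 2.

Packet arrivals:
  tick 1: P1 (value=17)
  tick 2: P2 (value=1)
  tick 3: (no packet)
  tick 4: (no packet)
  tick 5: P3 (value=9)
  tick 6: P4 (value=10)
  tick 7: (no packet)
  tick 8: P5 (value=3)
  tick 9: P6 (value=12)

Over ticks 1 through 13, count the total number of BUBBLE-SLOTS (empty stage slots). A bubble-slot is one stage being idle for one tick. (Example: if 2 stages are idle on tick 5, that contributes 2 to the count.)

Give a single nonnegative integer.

Tick 1: [PARSE:P1(v=17,ok=F), VALIDATE:-, TRANSFORM:-, EMIT:-] out:-; bubbles=3
Tick 2: [PARSE:P2(v=1,ok=F), VALIDATE:P1(v=17,ok=F), TRANSFORM:-, EMIT:-] out:-; bubbles=2
Tick 3: [PARSE:-, VALIDATE:P2(v=1,ok=F), TRANSFORM:P1(v=0,ok=F), EMIT:-] out:-; bubbles=2
Tick 4: [PARSE:-, VALIDATE:-, TRANSFORM:P2(v=0,ok=F), EMIT:P1(v=0,ok=F)] out:-; bubbles=2
Tick 5: [PARSE:P3(v=9,ok=F), VALIDATE:-, TRANSFORM:-, EMIT:P2(v=0,ok=F)] out:P1(v=0); bubbles=2
Tick 6: [PARSE:P4(v=10,ok=F), VALIDATE:P3(v=9,ok=F), TRANSFORM:-, EMIT:-] out:P2(v=0); bubbles=2
Tick 7: [PARSE:-, VALIDATE:P4(v=10,ok=T), TRANSFORM:P3(v=0,ok=F), EMIT:-] out:-; bubbles=2
Tick 8: [PARSE:P5(v=3,ok=F), VALIDATE:-, TRANSFORM:P4(v=20,ok=T), EMIT:P3(v=0,ok=F)] out:-; bubbles=1
Tick 9: [PARSE:P6(v=12,ok=F), VALIDATE:P5(v=3,ok=F), TRANSFORM:-, EMIT:P4(v=20,ok=T)] out:P3(v=0); bubbles=1
Tick 10: [PARSE:-, VALIDATE:P6(v=12,ok=F), TRANSFORM:P5(v=0,ok=F), EMIT:-] out:P4(v=20); bubbles=2
Tick 11: [PARSE:-, VALIDATE:-, TRANSFORM:P6(v=0,ok=F), EMIT:P5(v=0,ok=F)] out:-; bubbles=2
Tick 12: [PARSE:-, VALIDATE:-, TRANSFORM:-, EMIT:P6(v=0,ok=F)] out:P5(v=0); bubbles=3
Tick 13: [PARSE:-, VALIDATE:-, TRANSFORM:-, EMIT:-] out:P6(v=0); bubbles=4
Total bubble-slots: 28

Answer: 28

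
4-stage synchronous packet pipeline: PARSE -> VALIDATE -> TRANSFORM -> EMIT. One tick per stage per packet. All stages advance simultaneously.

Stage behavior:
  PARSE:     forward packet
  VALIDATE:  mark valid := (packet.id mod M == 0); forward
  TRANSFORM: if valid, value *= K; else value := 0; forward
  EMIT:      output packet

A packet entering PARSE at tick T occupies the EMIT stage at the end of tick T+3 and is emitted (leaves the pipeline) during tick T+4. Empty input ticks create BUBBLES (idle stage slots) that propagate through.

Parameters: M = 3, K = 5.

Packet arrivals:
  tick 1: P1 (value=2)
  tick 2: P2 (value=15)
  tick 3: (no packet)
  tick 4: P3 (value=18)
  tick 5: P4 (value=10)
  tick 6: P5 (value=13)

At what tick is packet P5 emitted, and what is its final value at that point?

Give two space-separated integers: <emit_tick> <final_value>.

Tick 1: [PARSE:P1(v=2,ok=F), VALIDATE:-, TRANSFORM:-, EMIT:-] out:-; in:P1
Tick 2: [PARSE:P2(v=15,ok=F), VALIDATE:P1(v=2,ok=F), TRANSFORM:-, EMIT:-] out:-; in:P2
Tick 3: [PARSE:-, VALIDATE:P2(v=15,ok=F), TRANSFORM:P1(v=0,ok=F), EMIT:-] out:-; in:-
Tick 4: [PARSE:P3(v=18,ok=F), VALIDATE:-, TRANSFORM:P2(v=0,ok=F), EMIT:P1(v=0,ok=F)] out:-; in:P3
Tick 5: [PARSE:P4(v=10,ok=F), VALIDATE:P3(v=18,ok=T), TRANSFORM:-, EMIT:P2(v=0,ok=F)] out:P1(v=0); in:P4
Tick 6: [PARSE:P5(v=13,ok=F), VALIDATE:P4(v=10,ok=F), TRANSFORM:P3(v=90,ok=T), EMIT:-] out:P2(v=0); in:P5
Tick 7: [PARSE:-, VALIDATE:P5(v=13,ok=F), TRANSFORM:P4(v=0,ok=F), EMIT:P3(v=90,ok=T)] out:-; in:-
Tick 8: [PARSE:-, VALIDATE:-, TRANSFORM:P5(v=0,ok=F), EMIT:P4(v=0,ok=F)] out:P3(v=90); in:-
Tick 9: [PARSE:-, VALIDATE:-, TRANSFORM:-, EMIT:P5(v=0,ok=F)] out:P4(v=0); in:-
Tick 10: [PARSE:-, VALIDATE:-, TRANSFORM:-, EMIT:-] out:P5(v=0); in:-
P5: arrives tick 6, valid=False (id=5, id%3=2), emit tick 10, final value 0

Answer: 10 0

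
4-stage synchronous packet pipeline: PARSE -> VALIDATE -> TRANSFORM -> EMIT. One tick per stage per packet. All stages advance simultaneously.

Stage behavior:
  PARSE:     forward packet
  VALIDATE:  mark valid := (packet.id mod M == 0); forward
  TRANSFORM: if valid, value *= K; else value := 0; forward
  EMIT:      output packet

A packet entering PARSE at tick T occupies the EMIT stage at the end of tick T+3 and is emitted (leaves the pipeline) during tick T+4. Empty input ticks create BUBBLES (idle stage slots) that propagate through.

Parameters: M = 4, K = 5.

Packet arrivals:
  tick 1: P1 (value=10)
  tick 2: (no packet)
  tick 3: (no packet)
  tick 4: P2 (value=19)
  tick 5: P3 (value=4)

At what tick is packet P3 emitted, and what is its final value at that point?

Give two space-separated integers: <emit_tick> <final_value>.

Answer: 9 0

Derivation:
Tick 1: [PARSE:P1(v=10,ok=F), VALIDATE:-, TRANSFORM:-, EMIT:-] out:-; in:P1
Tick 2: [PARSE:-, VALIDATE:P1(v=10,ok=F), TRANSFORM:-, EMIT:-] out:-; in:-
Tick 3: [PARSE:-, VALIDATE:-, TRANSFORM:P1(v=0,ok=F), EMIT:-] out:-; in:-
Tick 4: [PARSE:P2(v=19,ok=F), VALIDATE:-, TRANSFORM:-, EMIT:P1(v=0,ok=F)] out:-; in:P2
Tick 5: [PARSE:P3(v=4,ok=F), VALIDATE:P2(v=19,ok=F), TRANSFORM:-, EMIT:-] out:P1(v=0); in:P3
Tick 6: [PARSE:-, VALIDATE:P3(v=4,ok=F), TRANSFORM:P2(v=0,ok=F), EMIT:-] out:-; in:-
Tick 7: [PARSE:-, VALIDATE:-, TRANSFORM:P3(v=0,ok=F), EMIT:P2(v=0,ok=F)] out:-; in:-
Tick 8: [PARSE:-, VALIDATE:-, TRANSFORM:-, EMIT:P3(v=0,ok=F)] out:P2(v=0); in:-
Tick 9: [PARSE:-, VALIDATE:-, TRANSFORM:-, EMIT:-] out:P3(v=0); in:-
P3: arrives tick 5, valid=False (id=3, id%4=3), emit tick 9, final value 0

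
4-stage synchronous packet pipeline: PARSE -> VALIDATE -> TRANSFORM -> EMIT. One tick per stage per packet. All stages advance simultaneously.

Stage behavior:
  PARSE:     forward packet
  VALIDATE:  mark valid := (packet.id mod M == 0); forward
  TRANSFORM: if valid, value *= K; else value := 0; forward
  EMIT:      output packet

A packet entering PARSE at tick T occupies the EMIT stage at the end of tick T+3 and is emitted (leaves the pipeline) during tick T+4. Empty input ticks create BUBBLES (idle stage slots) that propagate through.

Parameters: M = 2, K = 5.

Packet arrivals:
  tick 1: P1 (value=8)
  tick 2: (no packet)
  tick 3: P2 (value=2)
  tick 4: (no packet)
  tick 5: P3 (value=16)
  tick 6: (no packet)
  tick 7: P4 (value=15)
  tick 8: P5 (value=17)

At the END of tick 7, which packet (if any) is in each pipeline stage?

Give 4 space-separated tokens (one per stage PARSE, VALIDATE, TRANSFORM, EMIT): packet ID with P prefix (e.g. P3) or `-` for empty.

Answer: P4 - P3 -

Derivation:
Tick 1: [PARSE:P1(v=8,ok=F), VALIDATE:-, TRANSFORM:-, EMIT:-] out:-; in:P1
Tick 2: [PARSE:-, VALIDATE:P1(v=8,ok=F), TRANSFORM:-, EMIT:-] out:-; in:-
Tick 3: [PARSE:P2(v=2,ok=F), VALIDATE:-, TRANSFORM:P1(v=0,ok=F), EMIT:-] out:-; in:P2
Tick 4: [PARSE:-, VALIDATE:P2(v=2,ok=T), TRANSFORM:-, EMIT:P1(v=0,ok=F)] out:-; in:-
Tick 5: [PARSE:P3(v=16,ok=F), VALIDATE:-, TRANSFORM:P2(v=10,ok=T), EMIT:-] out:P1(v=0); in:P3
Tick 6: [PARSE:-, VALIDATE:P3(v=16,ok=F), TRANSFORM:-, EMIT:P2(v=10,ok=T)] out:-; in:-
Tick 7: [PARSE:P4(v=15,ok=F), VALIDATE:-, TRANSFORM:P3(v=0,ok=F), EMIT:-] out:P2(v=10); in:P4
At end of tick 7: ['P4', '-', 'P3', '-']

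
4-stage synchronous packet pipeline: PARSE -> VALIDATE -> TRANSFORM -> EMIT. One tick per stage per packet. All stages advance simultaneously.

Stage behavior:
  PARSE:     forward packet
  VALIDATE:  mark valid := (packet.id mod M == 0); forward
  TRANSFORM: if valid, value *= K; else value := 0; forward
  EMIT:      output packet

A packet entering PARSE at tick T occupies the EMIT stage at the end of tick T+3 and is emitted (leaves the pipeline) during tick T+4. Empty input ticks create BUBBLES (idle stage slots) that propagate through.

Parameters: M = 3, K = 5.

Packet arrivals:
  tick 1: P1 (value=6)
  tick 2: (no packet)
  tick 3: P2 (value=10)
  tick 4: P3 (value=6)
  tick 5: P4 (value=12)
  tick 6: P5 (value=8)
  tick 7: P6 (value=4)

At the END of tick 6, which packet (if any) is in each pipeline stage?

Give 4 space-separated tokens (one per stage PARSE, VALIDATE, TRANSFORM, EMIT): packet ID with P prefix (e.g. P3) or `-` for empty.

Answer: P5 P4 P3 P2

Derivation:
Tick 1: [PARSE:P1(v=6,ok=F), VALIDATE:-, TRANSFORM:-, EMIT:-] out:-; in:P1
Tick 2: [PARSE:-, VALIDATE:P1(v=6,ok=F), TRANSFORM:-, EMIT:-] out:-; in:-
Tick 3: [PARSE:P2(v=10,ok=F), VALIDATE:-, TRANSFORM:P1(v=0,ok=F), EMIT:-] out:-; in:P2
Tick 4: [PARSE:P3(v=6,ok=F), VALIDATE:P2(v=10,ok=F), TRANSFORM:-, EMIT:P1(v=0,ok=F)] out:-; in:P3
Tick 5: [PARSE:P4(v=12,ok=F), VALIDATE:P3(v=6,ok=T), TRANSFORM:P2(v=0,ok=F), EMIT:-] out:P1(v=0); in:P4
Tick 6: [PARSE:P5(v=8,ok=F), VALIDATE:P4(v=12,ok=F), TRANSFORM:P3(v=30,ok=T), EMIT:P2(v=0,ok=F)] out:-; in:P5
At end of tick 6: ['P5', 'P4', 'P3', 'P2']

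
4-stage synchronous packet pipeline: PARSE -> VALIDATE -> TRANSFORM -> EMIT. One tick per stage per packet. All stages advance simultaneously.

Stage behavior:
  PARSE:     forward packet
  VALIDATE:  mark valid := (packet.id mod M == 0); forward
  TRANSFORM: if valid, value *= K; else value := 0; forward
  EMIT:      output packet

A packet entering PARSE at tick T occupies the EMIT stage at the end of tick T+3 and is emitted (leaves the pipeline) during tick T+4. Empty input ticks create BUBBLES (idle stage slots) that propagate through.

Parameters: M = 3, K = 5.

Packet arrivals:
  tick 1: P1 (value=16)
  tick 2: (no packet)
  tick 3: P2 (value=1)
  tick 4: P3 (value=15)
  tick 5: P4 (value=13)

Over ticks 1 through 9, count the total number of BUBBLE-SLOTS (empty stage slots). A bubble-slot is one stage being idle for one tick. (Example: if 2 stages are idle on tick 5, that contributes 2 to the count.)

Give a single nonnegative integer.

Answer: 20

Derivation:
Tick 1: [PARSE:P1(v=16,ok=F), VALIDATE:-, TRANSFORM:-, EMIT:-] out:-; bubbles=3
Tick 2: [PARSE:-, VALIDATE:P1(v=16,ok=F), TRANSFORM:-, EMIT:-] out:-; bubbles=3
Tick 3: [PARSE:P2(v=1,ok=F), VALIDATE:-, TRANSFORM:P1(v=0,ok=F), EMIT:-] out:-; bubbles=2
Tick 4: [PARSE:P3(v=15,ok=F), VALIDATE:P2(v=1,ok=F), TRANSFORM:-, EMIT:P1(v=0,ok=F)] out:-; bubbles=1
Tick 5: [PARSE:P4(v=13,ok=F), VALIDATE:P3(v=15,ok=T), TRANSFORM:P2(v=0,ok=F), EMIT:-] out:P1(v=0); bubbles=1
Tick 6: [PARSE:-, VALIDATE:P4(v=13,ok=F), TRANSFORM:P3(v=75,ok=T), EMIT:P2(v=0,ok=F)] out:-; bubbles=1
Tick 7: [PARSE:-, VALIDATE:-, TRANSFORM:P4(v=0,ok=F), EMIT:P3(v=75,ok=T)] out:P2(v=0); bubbles=2
Tick 8: [PARSE:-, VALIDATE:-, TRANSFORM:-, EMIT:P4(v=0,ok=F)] out:P3(v=75); bubbles=3
Tick 9: [PARSE:-, VALIDATE:-, TRANSFORM:-, EMIT:-] out:P4(v=0); bubbles=4
Total bubble-slots: 20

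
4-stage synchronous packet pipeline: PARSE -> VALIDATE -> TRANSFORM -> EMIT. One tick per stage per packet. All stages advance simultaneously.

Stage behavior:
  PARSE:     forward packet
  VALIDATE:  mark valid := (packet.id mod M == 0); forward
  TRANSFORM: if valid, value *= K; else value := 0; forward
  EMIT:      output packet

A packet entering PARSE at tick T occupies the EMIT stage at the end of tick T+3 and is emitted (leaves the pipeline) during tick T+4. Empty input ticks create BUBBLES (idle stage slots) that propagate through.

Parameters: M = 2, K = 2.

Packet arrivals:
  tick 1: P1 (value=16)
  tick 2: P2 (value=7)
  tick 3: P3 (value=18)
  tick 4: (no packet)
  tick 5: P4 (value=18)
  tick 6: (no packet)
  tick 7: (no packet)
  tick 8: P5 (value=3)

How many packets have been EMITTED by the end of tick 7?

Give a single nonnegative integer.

Tick 1: [PARSE:P1(v=16,ok=F), VALIDATE:-, TRANSFORM:-, EMIT:-] out:-; in:P1
Tick 2: [PARSE:P2(v=7,ok=F), VALIDATE:P1(v=16,ok=F), TRANSFORM:-, EMIT:-] out:-; in:P2
Tick 3: [PARSE:P3(v=18,ok=F), VALIDATE:P2(v=7,ok=T), TRANSFORM:P1(v=0,ok=F), EMIT:-] out:-; in:P3
Tick 4: [PARSE:-, VALIDATE:P3(v=18,ok=F), TRANSFORM:P2(v=14,ok=T), EMIT:P1(v=0,ok=F)] out:-; in:-
Tick 5: [PARSE:P4(v=18,ok=F), VALIDATE:-, TRANSFORM:P3(v=0,ok=F), EMIT:P2(v=14,ok=T)] out:P1(v=0); in:P4
Tick 6: [PARSE:-, VALIDATE:P4(v=18,ok=T), TRANSFORM:-, EMIT:P3(v=0,ok=F)] out:P2(v=14); in:-
Tick 7: [PARSE:-, VALIDATE:-, TRANSFORM:P4(v=36,ok=T), EMIT:-] out:P3(v=0); in:-
Emitted by tick 7: ['P1', 'P2', 'P3']

Answer: 3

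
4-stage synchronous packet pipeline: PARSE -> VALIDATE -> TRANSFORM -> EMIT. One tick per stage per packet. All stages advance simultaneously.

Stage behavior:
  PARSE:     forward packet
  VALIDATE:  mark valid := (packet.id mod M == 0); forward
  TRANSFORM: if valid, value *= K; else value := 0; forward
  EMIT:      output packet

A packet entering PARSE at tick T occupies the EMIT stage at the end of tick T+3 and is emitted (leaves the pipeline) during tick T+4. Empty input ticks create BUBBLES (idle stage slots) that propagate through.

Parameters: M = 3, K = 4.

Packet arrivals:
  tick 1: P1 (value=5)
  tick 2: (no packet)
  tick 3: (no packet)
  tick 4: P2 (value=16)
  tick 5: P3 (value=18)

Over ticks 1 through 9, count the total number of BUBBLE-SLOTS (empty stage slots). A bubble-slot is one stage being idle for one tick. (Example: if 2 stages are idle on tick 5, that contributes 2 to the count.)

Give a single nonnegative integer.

Answer: 24

Derivation:
Tick 1: [PARSE:P1(v=5,ok=F), VALIDATE:-, TRANSFORM:-, EMIT:-] out:-; bubbles=3
Tick 2: [PARSE:-, VALIDATE:P1(v=5,ok=F), TRANSFORM:-, EMIT:-] out:-; bubbles=3
Tick 3: [PARSE:-, VALIDATE:-, TRANSFORM:P1(v=0,ok=F), EMIT:-] out:-; bubbles=3
Tick 4: [PARSE:P2(v=16,ok=F), VALIDATE:-, TRANSFORM:-, EMIT:P1(v=0,ok=F)] out:-; bubbles=2
Tick 5: [PARSE:P3(v=18,ok=F), VALIDATE:P2(v=16,ok=F), TRANSFORM:-, EMIT:-] out:P1(v=0); bubbles=2
Tick 6: [PARSE:-, VALIDATE:P3(v=18,ok=T), TRANSFORM:P2(v=0,ok=F), EMIT:-] out:-; bubbles=2
Tick 7: [PARSE:-, VALIDATE:-, TRANSFORM:P3(v=72,ok=T), EMIT:P2(v=0,ok=F)] out:-; bubbles=2
Tick 8: [PARSE:-, VALIDATE:-, TRANSFORM:-, EMIT:P3(v=72,ok=T)] out:P2(v=0); bubbles=3
Tick 9: [PARSE:-, VALIDATE:-, TRANSFORM:-, EMIT:-] out:P3(v=72); bubbles=4
Total bubble-slots: 24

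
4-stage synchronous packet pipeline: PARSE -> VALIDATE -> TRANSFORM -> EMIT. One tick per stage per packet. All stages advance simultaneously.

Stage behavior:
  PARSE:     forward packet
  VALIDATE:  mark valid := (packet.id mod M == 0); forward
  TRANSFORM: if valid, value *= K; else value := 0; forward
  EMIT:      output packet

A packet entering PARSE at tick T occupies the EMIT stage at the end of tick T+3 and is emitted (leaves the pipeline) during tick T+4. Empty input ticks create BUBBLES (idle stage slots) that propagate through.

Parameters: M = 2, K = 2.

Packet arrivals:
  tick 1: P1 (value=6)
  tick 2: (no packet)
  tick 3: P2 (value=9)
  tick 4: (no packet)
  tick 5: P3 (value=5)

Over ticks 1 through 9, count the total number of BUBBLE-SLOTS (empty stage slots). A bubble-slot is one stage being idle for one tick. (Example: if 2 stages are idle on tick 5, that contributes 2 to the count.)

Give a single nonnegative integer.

Answer: 24

Derivation:
Tick 1: [PARSE:P1(v=6,ok=F), VALIDATE:-, TRANSFORM:-, EMIT:-] out:-; bubbles=3
Tick 2: [PARSE:-, VALIDATE:P1(v=6,ok=F), TRANSFORM:-, EMIT:-] out:-; bubbles=3
Tick 3: [PARSE:P2(v=9,ok=F), VALIDATE:-, TRANSFORM:P1(v=0,ok=F), EMIT:-] out:-; bubbles=2
Tick 4: [PARSE:-, VALIDATE:P2(v=9,ok=T), TRANSFORM:-, EMIT:P1(v=0,ok=F)] out:-; bubbles=2
Tick 5: [PARSE:P3(v=5,ok=F), VALIDATE:-, TRANSFORM:P2(v=18,ok=T), EMIT:-] out:P1(v=0); bubbles=2
Tick 6: [PARSE:-, VALIDATE:P3(v=5,ok=F), TRANSFORM:-, EMIT:P2(v=18,ok=T)] out:-; bubbles=2
Tick 7: [PARSE:-, VALIDATE:-, TRANSFORM:P3(v=0,ok=F), EMIT:-] out:P2(v=18); bubbles=3
Tick 8: [PARSE:-, VALIDATE:-, TRANSFORM:-, EMIT:P3(v=0,ok=F)] out:-; bubbles=3
Tick 9: [PARSE:-, VALIDATE:-, TRANSFORM:-, EMIT:-] out:P3(v=0); bubbles=4
Total bubble-slots: 24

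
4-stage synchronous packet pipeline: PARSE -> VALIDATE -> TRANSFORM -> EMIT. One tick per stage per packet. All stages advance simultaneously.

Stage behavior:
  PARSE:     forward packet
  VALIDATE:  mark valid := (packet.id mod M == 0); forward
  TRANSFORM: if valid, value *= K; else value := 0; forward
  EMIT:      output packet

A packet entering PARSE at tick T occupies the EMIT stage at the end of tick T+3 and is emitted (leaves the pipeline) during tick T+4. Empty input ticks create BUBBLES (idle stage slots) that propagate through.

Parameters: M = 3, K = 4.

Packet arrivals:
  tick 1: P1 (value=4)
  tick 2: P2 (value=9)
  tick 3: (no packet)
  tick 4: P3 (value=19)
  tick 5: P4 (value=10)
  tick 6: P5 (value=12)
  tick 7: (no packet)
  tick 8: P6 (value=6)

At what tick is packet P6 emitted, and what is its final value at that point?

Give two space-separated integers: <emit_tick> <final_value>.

Answer: 12 24

Derivation:
Tick 1: [PARSE:P1(v=4,ok=F), VALIDATE:-, TRANSFORM:-, EMIT:-] out:-; in:P1
Tick 2: [PARSE:P2(v=9,ok=F), VALIDATE:P1(v=4,ok=F), TRANSFORM:-, EMIT:-] out:-; in:P2
Tick 3: [PARSE:-, VALIDATE:P2(v=9,ok=F), TRANSFORM:P1(v=0,ok=F), EMIT:-] out:-; in:-
Tick 4: [PARSE:P3(v=19,ok=F), VALIDATE:-, TRANSFORM:P2(v=0,ok=F), EMIT:P1(v=0,ok=F)] out:-; in:P3
Tick 5: [PARSE:P4(v=10,ok=F), VALIDATE:P3(v=19,ok=T), TRANSFORM:-, EMIT:P2(v=0,ok=F)] out:P1(v=0); in:P4
Tick 6: [PARSE:P5(v=12,ok=F), VALIDATE:P4(v=10,ok=F), TRANSFORM:P3(v=76,ok=T), EMIT:-] out:P2(v=0); in:P5
Tick 7: [PARSE:-, VALIDATE:P5(v=12,ok=F), TRANSFORM:P4(v=0,ok=F), EMIT:P3(v=76,ok=T)] out:-; in:-
Tick 8: [PARSE:P6(v=6,ok=F), VALIDATE:-, TRANSFORM:P5(v=0,ok=F), EMIT:P4(v=0,ok=F)] out:P3(v=76); in:P6
Tick 9: [PARSE:-, VALIDATE:P6(v=6,ok=T), TRANSFORM:-, EMIT:P5(v=0,ok=F)] out:P4(v=0); in:-
Tick 10: [PARSE:-, VALIDATE:-, TRANSFORM:P6(v=24,ok=T), EMIT:-] out:P5(v=0); in:-
Tick 11: [PARSE:-, VALIDATE:-, TRANSFORM:-, EMIT:P6(v=24,ok=T)] out:-; in:-
Tick 12: [PARSE:-, VALIDATE:-, TRANSFORM:-, EMIT:-] out:P6(v=24); in:-
P6: arrives tick 8, valid=True (id=6, id%3=0), emit tick 12, final value 24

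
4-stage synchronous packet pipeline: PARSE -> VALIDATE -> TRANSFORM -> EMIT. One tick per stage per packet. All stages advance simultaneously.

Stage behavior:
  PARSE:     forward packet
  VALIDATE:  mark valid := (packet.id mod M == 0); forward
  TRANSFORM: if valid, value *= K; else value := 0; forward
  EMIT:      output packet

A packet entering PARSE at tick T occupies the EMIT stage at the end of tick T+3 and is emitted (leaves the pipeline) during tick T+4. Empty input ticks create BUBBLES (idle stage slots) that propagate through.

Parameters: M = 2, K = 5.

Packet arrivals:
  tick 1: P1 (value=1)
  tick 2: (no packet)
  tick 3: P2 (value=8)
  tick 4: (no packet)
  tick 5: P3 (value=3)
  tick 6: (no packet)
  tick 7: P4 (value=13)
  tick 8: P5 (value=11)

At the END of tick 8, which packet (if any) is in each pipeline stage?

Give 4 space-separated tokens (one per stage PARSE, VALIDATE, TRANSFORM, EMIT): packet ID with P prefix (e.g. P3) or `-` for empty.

Tick 1: [PARSE:P1(v=1,ok=F), VALIDATE:-, TRANSFORM:-, EMIT:-] out:-; in:P1
Tick 2: [PARSE:-, VALIDATE:P1(v=1,ok=F), TRANSFORM:-, EMIT:-] out:-; in:-
Tick 3: [PARSE:P2(v=8,ok=F), VALIDATE:-, TRANSFORM:P1(v=0,ok=F), EMIT:-] out:-; in:P2
Tick 4: [PARSE:-, VALIDATE:P2(v=8,ok=T), TRANSFORM:-, EMIT:P1(v=0,ok=F)] out:-; in:-
Tick 5: [PARSE:P3(v=3,ok=F), VALIDATE:-, TRANSFORM:P2(v=40,ok=T), EMIT:-] out:P1(v=0); in:P3
Tick 6: [PARSE:-, VALIDATE:P3(v=3,ok=F), TRANSFORM:-, EMIT:P2(v=40,ok=T)] out:-; in:-
Tick 7: [PARSE:P4(v=13,ok=F), VALIDATE:-, TRANSFORM:P3(v=0,ok=F), EMIT:-] out:P2(v=40); in:P4
Tick 8: [PARSE:P5(v=11,ok=F), VALIDATE:P4(v=13,ok=T), TRANSFORM:-, EMIT:P3(v=0,ok=F)] out:-; in:P5
At end of tick 8: ['P5', 'P4', '-', 'P3']

Answer: P5 P4 - P3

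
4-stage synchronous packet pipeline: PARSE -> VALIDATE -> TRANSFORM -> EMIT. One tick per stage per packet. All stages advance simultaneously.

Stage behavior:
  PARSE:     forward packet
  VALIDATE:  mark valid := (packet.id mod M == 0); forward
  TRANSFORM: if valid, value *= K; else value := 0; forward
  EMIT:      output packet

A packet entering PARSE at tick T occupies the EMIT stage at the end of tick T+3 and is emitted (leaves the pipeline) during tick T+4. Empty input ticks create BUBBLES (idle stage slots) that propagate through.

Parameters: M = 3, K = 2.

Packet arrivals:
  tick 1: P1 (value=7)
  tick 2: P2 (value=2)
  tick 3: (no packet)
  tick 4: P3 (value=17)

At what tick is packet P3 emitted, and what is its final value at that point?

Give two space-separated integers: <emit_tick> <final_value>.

Answer: 8 34

Derivation:
Tick 1: [PARSE:P1(v=7,ok=F), VALIDATE:-, TRANSFORM:-, EMIT:-] out:-; in:P1
Tick 2: [PARSE:P2(v=2,ok=F), VALIDATE:P1(v=7,ok=F), TRANSFORM:-, EMIT:-] out:-; in:P2
Tick 3: [PARSE:-, VALIDATE:P2(v=2,ok=F), TRANSFORM:P1(v=0,ok=F), EMIT:-] out:-; in:-
Tick 4: [PARSE:P3(v=17,ok=F), VALIDATE:-, TRANSFORM:P2(v=0,ok=F), EMIT:P1(v=0,ok=F)] out:-; in:P3
Tick 5: [PARSE:-, VALIDATE:P3(v=17,ok=T), TRANSFORM:-, EMIT:P2(v=0,ok=F)] out:P1(v=0); in:-
Tick 6: [PARSE:-, VALIDATE:-, TRANSFORM:P3(v=34,ok=T), EMIT:-] out:P2(v=0); in:-
Tick 7: [PARSE:-, VALIDATE:-, TRANSFORM:-, EMIT:P3(v=34,ok=T)] out:-; in:-
Tick 8: [PARSE:-, VALIDATE:-, TRANSFORM:-, EMIT:-] out:P3(v=34); in:-
P3: arrives tick 4, valid=True (id=3, id%3=0), emit tick 8, final value 34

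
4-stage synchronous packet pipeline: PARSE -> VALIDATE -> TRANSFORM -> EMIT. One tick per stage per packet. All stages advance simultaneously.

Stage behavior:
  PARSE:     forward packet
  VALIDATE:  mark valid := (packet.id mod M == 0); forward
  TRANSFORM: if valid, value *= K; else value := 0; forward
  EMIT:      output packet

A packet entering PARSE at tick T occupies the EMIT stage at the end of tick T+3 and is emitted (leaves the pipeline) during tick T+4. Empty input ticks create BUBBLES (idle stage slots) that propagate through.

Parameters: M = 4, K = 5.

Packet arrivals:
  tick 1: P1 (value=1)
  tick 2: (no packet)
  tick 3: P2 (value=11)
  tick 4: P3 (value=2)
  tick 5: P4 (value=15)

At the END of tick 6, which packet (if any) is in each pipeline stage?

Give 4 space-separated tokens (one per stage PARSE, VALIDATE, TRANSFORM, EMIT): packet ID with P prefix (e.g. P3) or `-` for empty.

Tick 1: [PARSE:P1(v=1,ok=F), VALIDATE:-, TRANSFORM:-, EMIT:-] out:-; in:P1
Tick 2: [PARSE:-, VALIDATE:P1(v=1,ok=F), TRANSFORM:-, EMIT:-] out:-; in:-
Tick 3: [PARSE:P2(v=11,ok=F), VALIDATE:-, TRANSFORM:P1(v=0,ok=F), EMIT:-] out:-; in:P2
Tick 4: [PARSE:P3(v=2,ok=F), VALIDATE:P2(v=11,ok=F), TRANSFORM:-, EMIT:P1(v=0,ok=F)] out:-; in:P3
Tick 5: [PARSE:P4(v=15,ok=F), VALIDATE:P3(v=2,ok=F), TRANSFORM:P2(v=0,ok=F), EMIT:-] out:P1(v=0); in:P4
Tick 6: [PARSE:-, VALIDATE:P4(v=15,ok=T), TRANSFORM:P3(v=0,ok=F), EMIT:P2(v=0,ok=F)] out:-; in:-
At end of tick 6: ['-', 'P4', 'P3', 'P2']

Answer: - P4 P3 P2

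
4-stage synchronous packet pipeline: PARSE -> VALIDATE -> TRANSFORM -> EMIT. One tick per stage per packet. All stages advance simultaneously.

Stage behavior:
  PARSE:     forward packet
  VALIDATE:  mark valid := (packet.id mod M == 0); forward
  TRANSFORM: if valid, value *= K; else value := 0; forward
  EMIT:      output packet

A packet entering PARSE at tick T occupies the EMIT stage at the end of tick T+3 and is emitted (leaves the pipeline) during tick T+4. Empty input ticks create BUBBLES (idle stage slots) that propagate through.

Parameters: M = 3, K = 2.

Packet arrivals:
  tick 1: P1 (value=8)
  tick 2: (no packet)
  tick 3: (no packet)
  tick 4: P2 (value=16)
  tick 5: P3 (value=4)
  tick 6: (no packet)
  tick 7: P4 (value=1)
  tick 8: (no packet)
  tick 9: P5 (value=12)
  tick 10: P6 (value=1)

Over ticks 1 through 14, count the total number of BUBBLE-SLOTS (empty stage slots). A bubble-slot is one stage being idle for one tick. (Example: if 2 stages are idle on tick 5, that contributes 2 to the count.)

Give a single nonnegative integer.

Answer: 32

Derivation:
Tick 1: [PARSE:P1(v=8,ok=F), VALIDATE:-, TRANSFORM:-, EMIT:-] out:-; bubbles=3
Tick 2: [PARSE:-, VALIDATE:P1(v=8,ok=F), TRANSFORM:-, EMIT:-] out:-; bubbles=3
Tick 3: [PARSE:-, VALIDATE:-, TRANSFORM:P1(v=0,ok=F), EMIT:-] out:-; bubbles=3
Tick 4: [PARSE:P2(v=16,ok=F), VALIDATE:-, TRANSFORM:-, EMIT:P1(v=0,ok=F)] out:-; bubbles=2
Tick 5: [PARSE:P3(v=4,ok=F), VALIDATE:P2(v=16,ok=F), TRANSFORM:-, EMIT:-] out:P1(v=0); bubbles=2
Tick 6: [PARSE:-, VALIDATE:P3(v=4,ok=T), TRANSFORM:P2(v=0,ok=F), EMIT:-] out:-; bubbles=2
Tick 7: [PARSE:P4(v=1,ok=F), VALIDATE:-, TRANSFORM:P3(v=8,ok=T), EMIT:P2(v=0,ok=F)] out:-; bubbles=1
Tick 8: [PARSE:-, VALIDATE:P4(v=1,ok=F), TRANSFORM:-, EMIT:P3(v=8,ok=T)] out:P2(v=0); bubbles=2
Tick 9: [PARSE:P5(v=12,ok=F), VALIDATE:-, TRANSFORM:P4(v=0,ok=F), EMIT:-] out:P3(v=8); bubbles=2
Tick 10: [PARSE:P6(v=1,ok=F), VALIDATE:P5(v=12,ok=F), TRANSFORM:-, EMIT:P4(v=0,ok=F)] out:-; bubbles=1
Tick 11: [PARSE:-, VALIDATE:P6(v=1,ok=T), TRANSFORM:P5(v=0,ok=F), EMIT:-] out:P4(v=0); bubbles=2
Tick 12: [PARSE:-, VALIDATE:-, TRANSFORM:P6(v=2,ok=T), EMIT:P5(v=0,ok=F)] out:-; bubbles=2
Tick 13: [PARSE:-, VALIDATE:-, TRANSFORM:-, EMIT:P6(v=2,ok=T)] out:P5(v=0); bubbles=3
Tick 14: [PARSE:-, VALIDATE:-, TRANSFORM:-, EMIT:-] out:P6(v=2); bubbles=4
Total bubble-slots: 32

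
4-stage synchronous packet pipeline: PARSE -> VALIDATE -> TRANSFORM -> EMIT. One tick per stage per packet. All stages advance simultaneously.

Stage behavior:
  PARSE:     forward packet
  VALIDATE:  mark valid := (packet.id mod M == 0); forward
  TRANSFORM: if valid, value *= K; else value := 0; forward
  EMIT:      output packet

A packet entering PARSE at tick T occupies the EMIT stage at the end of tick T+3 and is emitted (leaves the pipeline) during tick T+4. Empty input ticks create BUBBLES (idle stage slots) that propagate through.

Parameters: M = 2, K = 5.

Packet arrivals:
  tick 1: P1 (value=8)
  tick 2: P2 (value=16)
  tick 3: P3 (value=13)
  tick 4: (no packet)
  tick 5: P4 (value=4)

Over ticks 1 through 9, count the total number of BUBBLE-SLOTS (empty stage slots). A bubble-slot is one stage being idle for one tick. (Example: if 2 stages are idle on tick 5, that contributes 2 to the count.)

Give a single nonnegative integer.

Tick 1: [PARSE:P1(v=8,ok=F), VALIDATE:-, TRANSFORM:-, EMIT:-] out:-; bubbles=3
Tick 2: [PARSE:P2(v=16,ok=F), VALIDATE:P1(v=8,ok=F), TRANSFORM:-, EMIT:-] out:-; bubbles=2
Tick 3: [PARSE:P3(v=13,ok=F), VALIDATE:P2(v=16,ok=T), TRANSFORM:P1(v=0,ok=F), EMIT:-] out:-; bubbles=1
Tick 4: [PARSE:-, VALIDATE:P3(v=13,ok=F), TRANSFORM:P2(v=80,ok=T), EMIT:P1(v=0,ok=F)] out:-; bubbles=1
Tick 5: [PARSE:P4(v=4,ok=F), VALIDATE:-, TRANSFORM:P3(v=0,ok=F), EMIT:P2(v=80,ok=T)] out:P1(v=0); bubbles=1
Tick 6: [PARSE:-, VALIDATE:P4(v=4,ok=T), TRANSFORM:-, EMIT:P3(v=0,ok=F)] out:P2(v=80); bubbles=2
Tick 7: [PARSE:-, VALIDATE:-, TRANSFORM:P4(v=20,ok=T), EMIT:-] out:P3(v=0); bubbles=3
Tick 8: [PARSE:-, VALIDATE:-, TRANSFORM:-, EMIT:P4(v=20,ok=T)] out:-; bubbles=3
Tick 9: [PARSE:-, VALIDATE:-, TRANSFORM:-, EMIT:-] out:P4(v=20); bubbles=4
Total bubble-slots: 20

Answer: 20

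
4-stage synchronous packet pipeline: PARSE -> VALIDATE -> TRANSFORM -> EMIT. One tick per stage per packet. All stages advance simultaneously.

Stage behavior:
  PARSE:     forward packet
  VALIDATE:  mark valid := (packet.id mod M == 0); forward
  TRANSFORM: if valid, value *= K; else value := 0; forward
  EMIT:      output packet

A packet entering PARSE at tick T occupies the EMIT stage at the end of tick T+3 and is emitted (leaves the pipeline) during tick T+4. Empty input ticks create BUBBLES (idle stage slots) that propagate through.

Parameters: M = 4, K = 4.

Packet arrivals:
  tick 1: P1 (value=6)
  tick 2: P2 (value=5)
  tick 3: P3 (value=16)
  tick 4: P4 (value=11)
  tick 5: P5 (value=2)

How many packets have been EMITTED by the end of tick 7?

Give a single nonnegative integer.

Tick 1: [PARSE:P1(v=6,ok=F), VALIDATE:-, TRANSFORM:-, EMIT:-] out:-; in:P1
Tick 2: [PARSE:P2(v=5,ok=F), VALIDATE:P1(v=6,ok=F), TRANSFORM:-, EMIT:-] out:-; in:P2
Tick 3: [PARSE:P3(v=16,ok=F), VALIDATE:P2(v=5,ok=F), TRANSFORM:P1(v=0,ok=F), EMIT:-] out:-; in:P3
Tick 4: [PARSE:P4(v=11,ok=F), VALIDATE:P3(v=16,ok=F), TRANSFORM:P2(v=0,ok=F), EMIT:P1(v=0,ok=F)] out:-; in:P4
Tick 5: [PARSE:P5(v=2,ok=F), VALIDATE:P4(v=11,ok=T), TRANSFORM:P3(v=0,ok=F), EMIT:P2(v=0,ok=F)] out:P1(v=0); in:P5
Tick 6: [PARSE:-, VALIDATE:P5(v=2,ok=F), TRANSFORM:P4(v=44,ok=T), EMIT:P3(v=0,ok=F)] out:P2(v=0); in:-
Tick 7: [PARSE:-, VALIDATE:-, TRANSFORM:P5(v=0,ok=F), EMIT:P4(v=44,ok=T)] out:P3(v=0); in:-
Emitted by tick 7: ['P1', 'P2', 'P3']

Answer: 3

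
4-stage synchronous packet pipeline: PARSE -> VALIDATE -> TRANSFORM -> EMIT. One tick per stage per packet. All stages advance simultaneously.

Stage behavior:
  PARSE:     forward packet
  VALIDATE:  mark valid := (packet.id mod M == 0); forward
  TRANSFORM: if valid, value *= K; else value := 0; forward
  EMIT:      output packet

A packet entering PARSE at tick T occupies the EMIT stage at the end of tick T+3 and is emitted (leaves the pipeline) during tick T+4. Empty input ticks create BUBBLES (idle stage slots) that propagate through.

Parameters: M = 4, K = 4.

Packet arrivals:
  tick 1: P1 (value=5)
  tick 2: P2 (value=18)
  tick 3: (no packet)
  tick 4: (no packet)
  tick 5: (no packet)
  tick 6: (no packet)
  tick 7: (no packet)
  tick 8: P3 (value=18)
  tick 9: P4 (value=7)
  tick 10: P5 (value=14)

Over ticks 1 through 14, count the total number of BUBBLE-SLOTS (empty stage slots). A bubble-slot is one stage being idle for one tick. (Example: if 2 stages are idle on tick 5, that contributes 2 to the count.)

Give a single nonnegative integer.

Answer: 36

Derivation:
Tick 1: [PARSE:P1(v=5,ok=F), VALIDATE:-, TRANSFORM:-, EMIT:-] out:-; bubbles=3
Tick 2: [PARSE:P2(v=18,ok=F), VALIDATE:P1(v=5,ok=F), TRANSFORM:-, EMIT:-] out:-; bubbles=2
Tick 3: [PARSE:-, VALIDATE:P2(v=18,ok=F), TRANSFORM:P1(v=0,ok=F), EMIT:-] out:-; bubbles=2
Tick 4: [PARSE:-, VALIDATE:-, TRANSFORM:P2(v=0,ok=F), EMIT:P1(v=0,ok=F)] out:-; bubbles=2
Tick 5: [PARSE:-, VALIDATE:-, TRANSFORM:-, EMIT:P2(v=0,ok=F)] out:P1(v=0); bubbles=3
Tick 6: [PARSE:-, VALIDATE:-, TRANSFORM:-, EMIT:-] out:P2(v=0); bubbles=4
Tick 7: [PARSE:-, VALIDATE:-, TRANSFORM:-, EMIT:-] out:-; bubbles=4
Tick 8: [PARSE:P3(v=18,ok=F), VALIDATE:-, TRANSFORM:-, EMIT:-] out:-; bubbles=3
Tick 9: [PARSE:P4(v=7,ok=F), VALIDATE:P3(v=18,ok=F), TRANSFORM:-, EMIT:-] out:-; bubbles=2
Tick 10: [PARSE:P5(v=14,ok=F), VALIDATE:P4(v=7,ok=T), TRANSFORM:P3(v=0,ok=F), EMIT:-] out:-; bubbles=1
Tick 11: [PARSE:-, VALIDATE:P5(v=14,ok=F), TRANSFORM:P4(v=28,ok=T), EMIT:P3(v=0,ok=F)] out:-; bubbles=1
Tick 12: [PARSE:-, VALIDATE:-, TRANSFORM:P5(v=0,ok=F), EMIT:P4(v=28,ok=T)] out:P3(v=0); bubbles=2
Tick 13: [PARSE:-, VALIDATE:-, TRANSFORM:-, EMIT:P5(v=0,ok=F)] out:P4(v=28); bubbles=3
Tick 14: [PARSE:-, VALIDATE:-, TRANSFORM:-, EMIT:-] out:P5(v=0); bubbles=4
Total bubble-slots: 36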